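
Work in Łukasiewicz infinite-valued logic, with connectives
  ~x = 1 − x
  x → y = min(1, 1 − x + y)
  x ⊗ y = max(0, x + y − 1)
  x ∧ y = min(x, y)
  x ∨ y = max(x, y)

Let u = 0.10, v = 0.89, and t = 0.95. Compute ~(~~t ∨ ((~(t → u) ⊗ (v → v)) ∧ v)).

~t = 1 − 0.95 = 0.05
~~t = 1 − 0.05 = 0.95
t → u = min(1, 1 − 0.95 + 0.10) = min(1, 0.15) = 0.15
~(t → u) = 1 − 0.15 = 0.85
v → v = min(1, 1 − 0.89 + 0.89) = min(1, 1.00) = 1.00
~(t → u) ⊗ (v → v) = max(0, 0.85 + 1.00 − 1) = max(0, 0.85) = 0.85
(~(t → u) ⊗ (v → v)) ∧ v = min(0.85, 0.89) = 0.85
~~t ∨ ((~(t → u) ⊗ (v → v)) ∧ v) = max(0.95, 0.85) = 0.95
~(~~t ∨ ((~(t → u) ⊗ (v → v)) ∧ v)) = 1 − 0.95 = 0.05

0.05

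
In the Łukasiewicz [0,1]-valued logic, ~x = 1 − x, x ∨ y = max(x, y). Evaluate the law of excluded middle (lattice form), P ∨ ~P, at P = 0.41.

0.59

~P = 1 − 0.41 = 0.59
P ∨ ~P = max(0.41, 0.59) = 0.59
(The value 0.59 < 1 shows this instance is not satisfied; not a Ł∞-tautology — its value is max(a, 1−a).)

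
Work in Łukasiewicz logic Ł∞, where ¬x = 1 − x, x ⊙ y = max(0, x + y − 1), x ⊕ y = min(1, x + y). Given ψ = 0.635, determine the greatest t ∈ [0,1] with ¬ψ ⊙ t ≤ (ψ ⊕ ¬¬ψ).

1.000

¬ψ = 1 − 0.635 = 0.365
So the left factor is ¬ψ = 0.365.
¬¬ψ = 1 − 0.365 = 0.635
ψ ⊕ ¬¬ψ = min(1, 0.635 + 0.635) = min(1, 1.270) = 1.000
So the right-hand bound is ψ ⊕ ¬¬ψ = 1.000.
The residuum of the Łukasiewicz t-norm gives the supremum: min(1, 1 − 0.365 + 1.000).
1 − 0.365 + 1.000 = 1.635, so t = min(1, 1.635) = 1.000.
Check: 0.365 ⊙ 1.000 = max(0, 0.365) = 0.365 ≤ 1.000.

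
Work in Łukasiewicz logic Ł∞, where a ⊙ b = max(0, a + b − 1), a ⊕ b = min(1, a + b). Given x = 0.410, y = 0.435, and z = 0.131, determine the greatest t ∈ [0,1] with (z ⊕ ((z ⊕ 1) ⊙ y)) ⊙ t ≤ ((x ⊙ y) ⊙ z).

0.434

z ⊕ 1 = min(1, 0.131 + 1.000) = min(1, 1.131) = 1.000
(z ⊕ 1) ⊙ y = max(0, 1.000 + 0.435 − 1) = max(0, 0.435) = 0.435
z ⊕ ((z ⊕ 1) ⊙ y) = min(1, 0.131 + 0.435) = min(1, 0.566) = 0.566
So the left factor is z ⊕ ((z ⊕ 1) ⊙ y) = 0.566.
x ⊙ y = max(0, 0.410 + 0.435 − 1) = max(0, -0.155) = 0.000
(x ⊙ y) ⊙ z = max(0, 0.000 + 0.131 − 1) = max(0, -0.869) = 0.000
So the right-hand bound is (x ⊙ y) ⊙ z = 0.000.
The residuum of the Łukasiewicz t-norm gives the supremum: min(1, 1 − 0.566 + 0.000).
1 − 0.566 + 0.000 = 0.434, so t = min(1, 0.434) = 0.434.
Check: 0.566 ⊙ 0.434 = max(0, 0.000) = 0.000 ≤ 0.000.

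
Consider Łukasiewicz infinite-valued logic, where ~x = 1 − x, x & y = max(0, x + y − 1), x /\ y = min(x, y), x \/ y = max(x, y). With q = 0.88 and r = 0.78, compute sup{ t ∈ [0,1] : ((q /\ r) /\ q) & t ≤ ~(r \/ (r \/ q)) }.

0.34

q /\ r = min(0.88, 0.78) = 0.78
(q /\ r) /\ q = min(0.78, 0.88) = 0.78
So the left factor is (q /\ r) /\ q = 0.78.
r \/ q = max(0.78, 0.88) = 0.88
r \/ (r \/ q) = max(0.78, 0.88) = 0.88
~(r \/ (r \/ q)) = 1 − 0.88 = 0.12
So the right-hand bound is ~(r \/ (r \/ q)) = 0.12.
The residuum of the Łukasiewicz t-norm gives the supremum: min(1, 1 − 0.78 + 0.12).
1 − 0.78 + 0.12 = 0.34, so t = min(1, 0.34) = 0.34.
Check: 0.78 & 0.34 = max(0, 0.12) = 0.12 ≤ 0.12.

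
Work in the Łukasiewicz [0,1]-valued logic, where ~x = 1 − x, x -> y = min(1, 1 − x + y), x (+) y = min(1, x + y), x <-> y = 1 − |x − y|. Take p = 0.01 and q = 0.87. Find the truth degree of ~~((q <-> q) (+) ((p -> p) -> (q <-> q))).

1.00

q <-> q = 1 − |0.87 − 0.87| = 1 − 0.00 = 1.00
p -> p = min(1, 1 − 0.01 + 0.01) = min(1, 1.00) = 1.00
(p -> p) -> (q <-> q) = min(1, 1 − 1.00 + 1.00) = min(1, 1.00) = 1.00
(q <-> q) (+) ((p -> p) -> (q <-> q)) = min(1, 1.00 + 1.00) = min(1, 2.00) = 1.00
~((q <-> q) (+) ((p -> p) -> (q <-> q))) = 1 − 1.00 = 0.00
~~((q <-> q) (+) ((p -> p) -> (q <-> q))) = 1 − 0.00 = 1.00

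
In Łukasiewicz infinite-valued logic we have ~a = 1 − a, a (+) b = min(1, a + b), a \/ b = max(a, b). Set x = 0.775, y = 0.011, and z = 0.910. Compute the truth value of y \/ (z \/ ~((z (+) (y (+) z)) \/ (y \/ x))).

y (+) z = min(1, 0.011 + 0.910) = min(1, 0.921) = 0.921
z (+) (y (+) z) = min(1, 0.910 + 0.921) = min(1, 1.831) = 1.000
y \/ x = max(0.011, 0.775) = 0.775
(z (+) (y (+) z)) \/ (y \/ x) = max(1.000, 0.775) = 1.000
~((z (+) (y (+) z)) \/ (y \/ x)) = 1 − 1.000 = 0.000
z \/ ~((z (+) (y (+) z)) \/ (y \/ x)) = max(0.910, 0.000) = 0.910
y \/ (z \/ ~((z (+) (y (+) z)) \/ (y \/ x))) = max(0.011, 0.910) = 0.910

0.910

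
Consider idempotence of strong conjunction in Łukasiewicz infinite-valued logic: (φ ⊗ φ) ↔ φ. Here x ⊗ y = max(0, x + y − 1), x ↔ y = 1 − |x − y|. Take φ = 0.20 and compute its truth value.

φ ⊗ φ = max(0, 0.20 + 0.20 − 1) = max(0, -0.60) = 0.00
(φ ⊗ φ) ↔ φ = 1 − |0.00 − 0.20| = 1 − 0.20 = 0.80
(The value 0.80 < 1 shows this instance is not satisfied; fails in Ł∞ since a ⊗ a = max(0, 2a−1) ≠ a in general.)

0.80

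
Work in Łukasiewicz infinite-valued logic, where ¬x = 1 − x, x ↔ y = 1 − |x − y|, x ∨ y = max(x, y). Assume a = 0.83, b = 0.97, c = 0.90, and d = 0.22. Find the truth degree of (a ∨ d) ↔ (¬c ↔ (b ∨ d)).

a ∨ d = max(0.83, 0.22) = 0.83
¬c = 1 − 0.90 = 0.10
b ∨ d = max(0.97, 0.22) = 0.97
¬c ↔ (b ∨ d) = 1 − |0.10 − 0.97| = 1 − 0.87 = 0.13
(a ∨ d) ↔ (¬c ↔ (b ∨ d)) = 1 − |0.83 − 0.13| = 1 − 0.70 = 0.30

0.30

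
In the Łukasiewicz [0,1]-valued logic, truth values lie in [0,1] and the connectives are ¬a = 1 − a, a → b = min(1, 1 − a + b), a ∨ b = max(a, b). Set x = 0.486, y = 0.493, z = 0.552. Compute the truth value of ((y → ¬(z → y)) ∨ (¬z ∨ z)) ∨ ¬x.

0.566

z → y = min(1, 1 − 0.552 + 0.493) = min(1, 0.941) = 0.941
¬(z → y) = 1 − 0.941 = 0.059
y → ¬(z → y) = min(1, 1 − 0.493 + 0.059) = min(1, 0.566) = 0.566
¬z = 1 − 0.552 = 0.448
¬z ∨ z = max(0.448, 0.552) = 0.552
(y → ¬(z → y)) ∨ (¬z ∨ z) = max(0.566, 0.552) = 0.566
¬x = 1 − 0.486 = 0.514
((y → ¬(z → y)) ∨ (¬z ∨ z)) ∨ ¬x = max(0.566, 0.514) = 0.566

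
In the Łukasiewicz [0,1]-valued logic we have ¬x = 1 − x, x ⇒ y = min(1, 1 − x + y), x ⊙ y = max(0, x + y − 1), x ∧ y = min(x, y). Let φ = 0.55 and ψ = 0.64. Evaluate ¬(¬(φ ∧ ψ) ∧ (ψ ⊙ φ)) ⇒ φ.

φ ∧ ψ = min(0.55, 0.64) = 0.55
¬(φ ∧ ψ) = 1 − 0.55 = 0.45
ψ ⊙ φ = max(0, 0.64 + 0.55 − 1) = max(0, 0.19) = 0.19
¬(φ ∧ ψ) ∧ (ψ ⊙ φ) = min(0.45, 0.19) = 0.19
¬(¬(φ ∧ ψ) ∧ (ψ ⊙ φ)) = 1 − 0.19 = 0.81
¬(¬(φ ∧ ψ) ∧ (ψ ⊙ φ)) ⇒ φ = min(1, 1 − 0.81 + 0.55) = min(1, 0.74) = 0.74

0.74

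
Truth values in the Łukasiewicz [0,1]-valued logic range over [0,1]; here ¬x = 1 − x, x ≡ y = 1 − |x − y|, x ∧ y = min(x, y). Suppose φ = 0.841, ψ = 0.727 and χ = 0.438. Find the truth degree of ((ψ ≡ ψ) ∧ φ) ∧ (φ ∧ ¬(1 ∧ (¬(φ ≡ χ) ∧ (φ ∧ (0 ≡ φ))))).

ψ ≡ ψ = 1 − |0.727 − 0.727| = 1 − 0.000 = 1.000
(ψ ≡ ψ) ∧ φ = min(1.000, 0.841) = 0.841
φ ≡ χ = 1 − |0.841 − 0.438| = 1 − 0.403 = 0.597
¬(φ ≡ χ) = 1 − 0.597 = 0.403
0 ≡ φ = 1 − |0.000 − 0.841| = 1 − 0.841 = 0.159
φ ∧ (0 ≡ φ) = min(0.841, 0.159) = 0.159
¬(φ ≡ χ) ∧ (φ ∧ (0 ≡ φ)) = min(0.403, 0.159) = 0.159
1 ∧ (¬(φ ≡ χ) ∧ (φ ∧ (0 ≡ φ))) = min(1.000, 0.159) = 0.159
¬(1 ∧ (¬(φ ≡ χ) ∧ (φ ∧ (0 ≡ φ)))) = 1 − 0.159 = 0.841
φ ∧ ¬(1 ∧ (¬(φ ≡ χ) ∧ (φ ∧ (0 ≡ φ)))) = min(0.841, 0.841) = 0.841
((ψ ≡ ψ) ∧ φ) ∧ (φ ∧ ¬(1 ∧ (¬(φ ≡ χ) ∧ (φ ∧ (0 ≡ φ))))) = min(0.841, 0.841) = 0.841

0.841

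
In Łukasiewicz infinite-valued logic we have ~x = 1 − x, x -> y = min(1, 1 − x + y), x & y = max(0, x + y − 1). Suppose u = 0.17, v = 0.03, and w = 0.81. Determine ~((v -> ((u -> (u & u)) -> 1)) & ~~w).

u & u = max(0, 0.17 + 0.17 − 1) = max(0, -0.66) = 0.00
u -> (u & u) = min(1, 1 − 0.17 + 0.00) = min(1, 0.83) = 0.83
(u -> (u & u)) -> 1 = min(1, 1 − 0.83 + 1.00) = min(1, 1.17) = 1.00
v -> ((u -> (u & u)) -> 1) = min(1, 1 − 0.03 + 1.00) = min(1, 1.97) = 1.00
~w = 1 − 0.81 = 0.19
~~w = 1 − 0.19 = 0.81
(v -> ((u -> (u & u)) -> 1)) & ~~w = max(0, 1.00 + 0.81 − 1) = max(0, 0.81) = 0.81
~((v -> ((u -> (u & u)) -> 1)) & ~~w) = 1 − 0.81 = 0.19

0.19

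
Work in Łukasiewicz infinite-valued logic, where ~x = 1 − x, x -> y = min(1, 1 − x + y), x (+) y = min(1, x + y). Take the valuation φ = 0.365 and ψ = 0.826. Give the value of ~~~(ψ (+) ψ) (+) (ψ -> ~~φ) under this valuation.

0.539

ψ (+) ψ = min(1, 0.826 + 0.826) = min(1, 1.652) = 1.000
~(ψ (+) ψ) = 1 − 1.000 = 0.000
~~(ψ (+) ψ) = 1 − 0.000 = 1.000
~~~(ψ (+) ψ) = 1 − 1.000 = 0.000
~φ = 1 − 0.365 = 0.635
~~φ = 1 − 0.635 = 0.365
ψ -> ~~φ = min(1, 1 − 0.826 + 0.365) = min(1, 0.539) = 0.539
~~~(ψ (+) ψ) (+) (ψ -> ~~φ) = min(1, 0.000 + 0.539) = min(1, 0.539) = 0.539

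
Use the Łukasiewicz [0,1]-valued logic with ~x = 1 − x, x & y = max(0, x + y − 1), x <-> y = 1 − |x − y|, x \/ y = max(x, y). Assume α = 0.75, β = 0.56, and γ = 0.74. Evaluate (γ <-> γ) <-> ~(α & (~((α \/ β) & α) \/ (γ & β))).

0.75

γ <-> γ = 1 − |0.74 − 0.74| = 1 − 0.00 = 1.00
α \/ β = max(0.75, 0.56) = 0.75
(α \/ β) & α = max(0, 0.75 + 0.75 − 1) = max(0, 0.50) = 0.50
~((α \/ β) & α) = 1 − 0.50 = 0.50
γ & β = max(0, 0.74 + 0.56 − 1) = max(0, 0.30) = 0.30
~((α \/ β) & α) \/ (γ & β) = max(0.50, 0.30) = 0.50
α & (~((α \/ β) & α) \/ (γ & β)) = max(0, 0.75 + 0.50 − 1) = max(0, 0.25) = 0.25
~(α & (~((α \/ β) & α) \/ (γ & β))) = 1 − 0.25 = 0.75
(γ <-> γ) <-> ~(α & (~((α \/ β) & α) \/ (γ & β))) = 1 − |1.00 − 0.75| = 1 − 0.25 = 0.75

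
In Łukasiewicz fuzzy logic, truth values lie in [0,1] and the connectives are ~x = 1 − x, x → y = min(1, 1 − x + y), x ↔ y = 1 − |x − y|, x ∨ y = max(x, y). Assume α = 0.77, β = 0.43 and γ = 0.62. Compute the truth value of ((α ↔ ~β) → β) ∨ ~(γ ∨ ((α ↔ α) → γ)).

~β = 1 − 0.43 = 0.57
α ↔ ~β = 1 − |0.77 − 0.57| = 1 − 0.20 = 0.80
(α ↔ ~β) → β = min(1, 1 − 0.80 + 0.43) = min(1, 0.63) = 0.63
α ↔ α = 1 − |0.77 − 0.77| = 1 − 0.00 = 1.00
(α ↔ α) → γ = min(1, 1 − 1.00 + 0.62) = min(1, 0.62) = 0.62
γ ∨ ((α ↔ α) → γ) = max(0.62, 0.62) = 0.62
~(γ ∨ ((α ↔ α) → γ)) = 1 − 0.62 = 0.38
((α ↔ ~β) → β) ∨ ~(γ ∨ ((α ↔ α) → γ)) = max(0.63, 0.38) = 0.63

0.63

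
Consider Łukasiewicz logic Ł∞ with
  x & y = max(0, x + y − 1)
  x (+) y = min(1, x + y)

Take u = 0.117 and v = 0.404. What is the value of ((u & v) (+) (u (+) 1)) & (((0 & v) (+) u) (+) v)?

u & v = max(0, 0.117 + 0.404 − 1) = max(0, -0.479) = 0.000
u (+) 1 = min(1, 0.117 + 1.000) = min(1, 1.117) = 1.000
(u & v) (+) (u (+) 1) = min(1, 0.000 + 1.000) = min(1, 1.000) = 1.000
0 & v = max(0, 0.000 + 0.404 − 1) = max(0, -0.596) = 0.000
(0 & v) (+) u = min(1, 0.000 + 0.117) = min(1, 0.117) = 0.117
((0 & v) (+) u) (+) v = min(1, 0.117 + 0.404) = min(1, 0.521) = 0.521
((u & v) (+) (u (+) 1)) & (((0 & v) (+) u) (+) v) = max(0, 1.000 + 0.521 − 1) = max(0, 0.521) = 0.521

0.521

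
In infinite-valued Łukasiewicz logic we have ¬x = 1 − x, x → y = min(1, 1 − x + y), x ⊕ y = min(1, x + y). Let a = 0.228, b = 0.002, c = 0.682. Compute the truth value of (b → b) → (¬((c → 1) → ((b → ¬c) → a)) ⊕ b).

0.774

b → b = min(1, 1 − 0.002 + 0.002) = min(1, 1.000) = 1.000
c → 1 = min(1, 1 − 0.682 + 1.000) = min(1, 1.318) = 1.000
¬c = 1 − 0.682 = 0.318
b → ¬c = min(1, 1 − 0.002 + 0.318) = min(1, 1.316) = 1.000
(b → ¬c) → a = min(1, 1 − 1.000 + 0.228) = min(1, 0.228) = 0.228
(c → 1) → ((b → ¬c) → a) = min(1, 1 − 1.000 + 0.228) = min(1, 0.228) = 0.228
¬((c → 1) → ((b → ¬c) → a)) = 1 − 0.228 = 0.772
¬((c → 1) → ((b → ¬c) → a)) ⊕ b = min(1, 0.772 + 0.002) = min(1, 0.774) = 0.774
(b → b) → (¬((c → 1) → ((b → ¬c) → a)) ⊕ b) = min(1, 1 − 1.000 + 0.774) = min(1, 0.774) = 0.774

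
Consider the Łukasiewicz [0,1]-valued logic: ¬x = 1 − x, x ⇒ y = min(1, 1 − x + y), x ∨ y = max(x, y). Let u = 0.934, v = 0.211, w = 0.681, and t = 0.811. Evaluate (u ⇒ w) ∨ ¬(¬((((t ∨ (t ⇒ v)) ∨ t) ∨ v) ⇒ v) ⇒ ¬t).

0.747

u ⇒ w = min(1, 1 − 0.934 + 0.681) = min(1, 0.747) = 0.747
t ⇒ v = min(1, 1 − 0.811 + 0.211) = min(1, 0.400) = 0.400
t ∨ (t ⇒ v) = max(0.811, 0.400) = 0.811
(t ∨ (t ⇒ v)) ∨ t = max(0.811, 0.811) = 0.811
((t ∨ (t ⇒ v)) ∨ t) ∨ v = max(0.811, 0.211) = 0.811
(((t ∨ (t ⇒ v)) ∨ t) ∨ v) ⇒ v = min(1, 1 − 0.811 + 0.211) = min(1, 0.400) = 0.400
¬((((t ∨ (t ⇒ v)) ∨ t) ∨ v) ⇒ v) = 1 − 0.400 = 0.600
¬t = 1 − 0.811 = 0.189
¬((((t ∨ (t ⇒ v)) ∨ t) ∨ v) ⇒ v) ⇒ ¬t = min(1, 1 − 0.600 + 0.189) = min(1, 0.589) = 0.589
¬(¬((((t ∨ (t ⇒ v)) ∨ t) ∨ v) ⇒ v) ⇒ ¬t) = 1 − 0.589 = 0.411
(u ⇒ w) ∨ ¬(¬((((t ∨ (t ⇒ v)) ∨ t) ∨ v) ⇒ v) ⇒ ¬t) = max(0.747, 0.411) = 0.747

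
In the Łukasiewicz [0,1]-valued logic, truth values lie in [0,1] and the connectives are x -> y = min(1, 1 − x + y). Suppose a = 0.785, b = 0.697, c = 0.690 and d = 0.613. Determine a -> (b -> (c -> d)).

1.000

c -> d = min(1, 1 − 0.690 + 0.613) = min(1, 0.923) = 0.923
b -> (c -> d) = min(1, 1 − 0.697 + 0.923) = min(1, 1.226) = 1.000
a -> (b -> (c -> d)) = min(1, 1 − 0.785 + 1.000) = min(1, 1.215) = 1.000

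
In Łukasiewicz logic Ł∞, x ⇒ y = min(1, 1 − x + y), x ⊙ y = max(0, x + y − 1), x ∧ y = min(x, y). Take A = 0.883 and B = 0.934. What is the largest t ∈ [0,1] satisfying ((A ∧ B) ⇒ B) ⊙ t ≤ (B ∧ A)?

0.883

A ∧ B = min(0.883, 0.934) = 0.883
(A ∧ B) ⇒ B = min(1, 1 − 0.883 + 0.934) = min(1, 1.051) = 1.000
So the left factor is (A ∧ B) ⇒ B = 1.000.
B ∧ A = min(0.934, 0.883) = 0.883
So the right-hand bound is B ∧ A = 0.883.
The residuum of the Łukasiewicz t-norm gives the supremum: min(1, 1 − 1.000 + 0.883).
1 − 1.000 + 0.883 = 0.883, so t = min(1, 0.883) = 0.883.
Check: 1.000 ⊙ 0.883 = max(0, 0.883) = 0.883 ≤ 0.883.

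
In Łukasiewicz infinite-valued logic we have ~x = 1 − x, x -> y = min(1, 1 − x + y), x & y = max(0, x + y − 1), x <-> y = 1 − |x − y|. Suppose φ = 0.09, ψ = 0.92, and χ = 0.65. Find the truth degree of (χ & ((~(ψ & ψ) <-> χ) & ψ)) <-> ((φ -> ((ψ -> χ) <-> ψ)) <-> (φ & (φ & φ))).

0.92

ψ & ψ = max(0, 0.92 + 0.92 − 1) = max(0, 0.84) = 0.84
~(ψ & ψ) = 1 − 0.84 = 0.16
~(ψ & ψ) <-> χ = 1 − |0.16 − 0.65| = 1 − 0.49 = 0.51
(~(ψ & ψ) <-> χ) & ψ = max(0, 0.51 + 0.92 − 1) = max(0, 0.43) = 0.43
χ & ((~(ψ & ψ) <-> χ) & ψ) = max(0, 0.65 + 0.43 − 1) = max(0, 0.08) = 0.08
ψ -> χ = min(1, 1 − 0.92 + 0.65) = min(1, 0.73) = 0.73
(ψ -> χ) <-> ψ = 1 − |0.73 − 0.92| = 1 − 0.19 = 0.81
φ -> ((ψ -> χ) <-> ψ) = min(1, 1 − 0.09 + 0.81) = min(1, 1.72) = 1.00
φ & φ = max(0, 0.09 + 0.09 − 1) = max(0, -0.82) = 0.00
φ & (φ & φ) = max(0, 0.09 + 0.00 − 1) = max(0, -0.91) = 0.00
(φ -> ((ψ -> χ) <-> ψ)) <-> (φ & (φ & φ)) = 1 − |1.00 − 0.00| = 1 − 1.00 = 0.00
(χ & ((~(ψ & ψ) <-> χ) & ψ)) <-> ((φ -> ((ψ -> χ) <-> ψ)) <-> (φ & (φ & φ))) = 1 − |0.08 − 0.00| = 1 − 0.08 = 0.92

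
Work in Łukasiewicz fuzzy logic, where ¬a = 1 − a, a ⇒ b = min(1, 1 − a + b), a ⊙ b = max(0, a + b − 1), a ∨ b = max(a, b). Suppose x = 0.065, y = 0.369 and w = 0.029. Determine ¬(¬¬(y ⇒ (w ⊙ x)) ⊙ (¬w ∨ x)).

w ⊙ x = max(0, 0.029 + 0.065 − 1) = max(0, -0.906) = 0.000
y ⇒ (w ⊙ x) = min(1, 1 − 0.369 + 0.000) = min(1, 0.631) = 0.631
¬(y ⇒ (w ⊙ x)) = 1 − 0.631 = 0.369
¬¬(y ⇒ (w ⊙ x)) = 1 − 0.369 = 0.631
¬w = 1 − 0.029 = 0.971
¬w ∨ x = max(0.971, 0.065) = 0.971
¬¬(y ⇒ (w ⊙ x)) ⊙ (¬w ∨ x) = max(0, 0.631 + 0.971 − 1) = max(0, 0.602) = 0.602
¬(¬¬(y ⇒ (w ⊙ x)) ⊙ (¬w ∨ x)) = 1 − 0.602 = 0.398

0.398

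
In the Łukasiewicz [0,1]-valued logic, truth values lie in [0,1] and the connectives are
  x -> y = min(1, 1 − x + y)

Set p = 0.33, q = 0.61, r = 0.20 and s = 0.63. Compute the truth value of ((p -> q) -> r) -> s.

p -> q = min(1, 1 − 0.33 + 0.61) = min(1, 1.28) = 1.00
(p -> q) -> r = min(1, 1 − 1.00 + 0.20) = min(1, 0.20) = 0.20
((p -> q) -> r) -> s = min(1, 1 − 0.20 + 0.63) = min(1, 1.43) = 1.00

1.00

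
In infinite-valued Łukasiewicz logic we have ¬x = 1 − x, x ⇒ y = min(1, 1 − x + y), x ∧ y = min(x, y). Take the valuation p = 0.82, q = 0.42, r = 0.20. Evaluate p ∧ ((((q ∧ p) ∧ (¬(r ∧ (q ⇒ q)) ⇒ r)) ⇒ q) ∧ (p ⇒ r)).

0.38

q ∧ p = min(0.42, 0.82) = 0.42
q ⇒ q = min(1, 1 − 0.42 + 0.42) = min(1, 1.00) = 1.00
r ∧ (q ⇒ q) = min(0.20, 1.00) = 0.20
¬(r ∧ (q ⇒ q)) = 1 − 0.20 = 0.80
¬(r ∧ (q ⇒ q)) ⇒ r = min(1, 1 − 0.80 + 0.20) = min(1, 0.40) = 0.40
(q ∧ p) ∧ (¬(r ∧ (q ⇒ q)) ⇒ r) = min(0.42, 0.40) = 0.40
((q ∧ p) ∧ (¬(r ∧ (q ⇒ q)) ⇒ r)) ⇒ q = min(1, 1 − 0.40 + 0.42) = min(1, 1.02) = 1.00
p ⇒ r = min(1, 1 − 0.82 + 0.20) = min(1, 0.38) = 0.38
(((q ∧ p) ∧ (¬(r ∧ (q ⇒ q)) ⇒ r)) ⇒ q) ∧ (p ⇒ r) = min(1.00, 0.38) = 0.38
p ∧ ((((q ∧ p) ∧ (¬(r ∧ (q ⇒ q)) ⇒ r)) ⇒ q) ∧ (p ⇒ r)) = min(0.82, 0.38) = 0.38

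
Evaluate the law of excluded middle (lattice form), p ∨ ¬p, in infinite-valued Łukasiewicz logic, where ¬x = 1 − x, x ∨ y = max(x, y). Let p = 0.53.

0.53

¬p = 1 − 0.53 = 0.47
p ∨ ¬p = max(0.53, 0.47) = 0.53
(The value 0.53 < 1 shows this instance is not satisfied; not a Ł∞-tautology — its value is max(a, 1−a).)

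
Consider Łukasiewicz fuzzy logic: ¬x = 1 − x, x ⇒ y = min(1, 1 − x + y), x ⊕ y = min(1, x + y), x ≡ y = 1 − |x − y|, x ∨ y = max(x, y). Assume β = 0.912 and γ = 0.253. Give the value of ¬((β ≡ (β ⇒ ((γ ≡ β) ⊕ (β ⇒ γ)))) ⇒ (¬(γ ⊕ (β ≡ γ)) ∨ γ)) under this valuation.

0.452

γ ≡ β = 1 − |0.253 − 0.912| = 1 − 0.659 = 0.341
β ⇒ γ = min(1, 1 − 0.912 + 0.253) = min(1, 0.341) = 0.341
(γ ≡ β) ⊕ (β ⇒ γ) = min(1, 0.341 + 0.341) = min(1, 0.682) = 0.682
β ⇒ ((γ ≡ β) ⊕ (β ⇒ γ)) = min(1, 1 − 0.912 + 0.682) = min(1, 0.770) = 0.770
β ≡ (β ⇒ ((γ ≡ β) ⊕ (β ⇒ γ))) = 1 − |0.912 − 0.770| = 1 − 0.142 = 0.858
β ≡ γ = 1 − |0.912 − 0.253| = 1 − 0.659 = 0.341
γ ⊕ (β ≡ γ) = min(1, 0.253 + 0.341) = min(1, 0.594) = 0.594
¬(γ ⊕ (β ≡ γ)) = 1 − 0.594 = 0.406
¬(γ ⊕ (β ≡ γ)) ∨ γ = max(0.406, 0.253) = 0.406
(β ≡ (β ⇒ ((γ ≡ β) ⊕ (β ⇒ γ)))) ⇒ (¬(γ ⊕ (β ≡ γ)) ∨ γ) = min(1, 1 − 0.858 + 0.406) = min(1, 0.548) = 0.548
¬((β ≡ (β ⇒ ((γ ≡ β) ⊕ (β ⇒ γ)))) ⇒ (¬(γ ⊕ (β ≡ γ)) ∨ γ)) = 1 − 0.548 = 0.452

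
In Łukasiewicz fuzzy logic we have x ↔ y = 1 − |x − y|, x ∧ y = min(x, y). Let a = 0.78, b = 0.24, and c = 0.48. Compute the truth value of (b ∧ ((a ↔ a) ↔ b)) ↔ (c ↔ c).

a ↔ a = 1 − |0.78 − 0.78| = 1 − 0.00 = 1.00
(a ↔ a) ↔ b = 1 − |1.00 − 0.24| = 1 − 0.76 = 0.24
b ∧ ((a ↔ a) ↔ b) = min(0.24, 0.24) = 0.24
c ↔ c = 1 − |0.48 − 0.48| = 1 − 0.00 = 1.00
(b ∧ ((a ↔ a) ↔ b)) ↔ (c ↔ c) = 1 − |0.24 − 1.00| = 1 − 0.76 = 0.24

0.24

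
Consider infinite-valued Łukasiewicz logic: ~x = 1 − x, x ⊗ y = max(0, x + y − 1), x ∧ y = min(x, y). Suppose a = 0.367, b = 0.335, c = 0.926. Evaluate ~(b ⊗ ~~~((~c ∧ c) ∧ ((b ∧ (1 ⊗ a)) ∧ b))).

~c = 1 − 0.926 = 0.074
~c ∧ c = min(0.074, 0.926) = 0.074
1 ⊗ a = max(0, 1.000 + 0.367 − 1) = max(0, 0.367) = 0.367
b ∧ (1 ⊗ a) = min(0.335, 0.367) = 0.335
(b ∧ (1 ⊗ a)) ∧ b = min(0.335, 0.335) = 0.335
(~c ∧ c) ∧ ((b ∧ (1 ⊗ a)) ∧ b) = min(0.074, 0.335) = 0.074
~((~c ∧ c) ∧ ((b ∧ (1 ⊗ a)) ∧ b)) = 1 − 0.074 = 0.926
~~((~c ∧ c) ∧ ((b ∧ (1 ⊗ a)) ∧ b)) = 1 − 0.926 = 0.074
~~~((~c ∧ c) ∧ ((b ∧ (1 ⊗ a)) ∧ b)) = 1 − 0.074 = 0.926
b ⊗ ~~~((~c ∧ c) ∧ ((b ∧ (1 ⊗ a)) ∧ b)) = max(0, 0.335 + 0.926 − 1) = max(0, 0.261) = 0.261
~(b ⊗ ~~~((~c ∧ c) ∧ ((b ∧ (1 ⊗ a)) ∧ b))) = 1 − 0.261 = 0.739

0.739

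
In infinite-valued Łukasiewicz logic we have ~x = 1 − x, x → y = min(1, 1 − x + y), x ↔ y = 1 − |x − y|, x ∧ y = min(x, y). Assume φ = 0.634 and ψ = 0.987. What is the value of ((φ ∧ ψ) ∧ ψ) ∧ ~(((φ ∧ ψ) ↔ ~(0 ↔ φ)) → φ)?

φ ∧ ψ = min(0.634, 0.987) = 0.634
(φ ∧ ψ) ∧ ψ = min(0.634, 0.987) = 0.634
0 ↔ φ = 1 − |0.000 − 0.634| = 1 − 0.634 = 0.366
~(0 ↔ φ) = 1 − 0.366 = 0.634
(φ ∧ ψ) ↔ ~(0 ↔ φ) = 1 − |0.634 − 0.634| = 1 − 0.000 = 1.000
((φ ∧ ψ) ↔ ~(0 ↔ φ)) → φ = min(1, 1 − 1.000 + 0.634) = min(1, 0.634) = 0.634
~(((φ ∧ ψ) ↔ ~(0 ↔ φ)) → φ) = 1 − 0.634 = 0.366
((φ ∧ ψ) ∧ ψ) ∧ ~(((φ ∧ ψ) ↔ ~(0 ↔ φ)) → φ) = min(0.634, 0.366) = 0.366

0.366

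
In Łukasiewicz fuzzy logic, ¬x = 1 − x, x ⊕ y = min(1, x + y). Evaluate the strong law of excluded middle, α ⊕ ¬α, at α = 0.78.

¬α = 1 − 0.78 = 0.22
α ⊕ ¬α = min(1, 0.78 + 0.22) = min(1, 1.00) = 1.00
(As expected: always 1 in Ł∞ since a ⊕ (1−a) = 1.)

1.00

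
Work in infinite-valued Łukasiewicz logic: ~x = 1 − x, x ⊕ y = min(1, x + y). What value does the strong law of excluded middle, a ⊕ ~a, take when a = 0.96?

~a = 1 − 0.96 = 0.04
a ⊕ ~a = min(1, 0.96 + 0.04) = min(1, 1.00) = 1.00
(As expected: always 1 in Ł∞ since a ⊕ (1−a) = 1.)

1.00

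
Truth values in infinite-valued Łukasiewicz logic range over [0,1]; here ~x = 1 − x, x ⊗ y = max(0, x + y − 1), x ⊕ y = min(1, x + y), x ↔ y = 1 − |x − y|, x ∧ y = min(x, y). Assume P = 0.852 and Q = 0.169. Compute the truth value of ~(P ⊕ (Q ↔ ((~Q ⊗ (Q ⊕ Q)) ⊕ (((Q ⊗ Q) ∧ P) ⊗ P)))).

0.000

~Q = 1 − 0.169 = 0.831
Q ⊕ Q = min(1, 0.169 + 0.169) = min(1, 0.338) = 0.338
~Q ⊗ (Q ⊕ Q) = max(0, 0.831 + 0.338 − 1) = max(0, 0.169) = 0.169
Q ⊗ Q = max(0, 0.169 + 0.169 − 1) = max(0, -0.662) = 0.000
(Q ⊗ Q) ∧ P = min(0.000, 0.852) = 0.000
((Q ⊗ Q) ∧ P) ⊗ P = max(0, 0.000 + 0.852 − 1) = max(0, -0.148) = 0.000
(~Q ⊗ (Q ⊕ Q)) ⊕ (((Q ⊗ Q) ∧ P) ⊗ P) = min(1, 0.169 + 0.000) = min(1, 0.169) = 0.169
Q ↔ ((~Q ⊗ (Q ⊕ Q)) ⊕ (((Q ⊗ Q) ∧ P) ⊗ P)) = 1 − |0.169 − 0.169| = 1 − 0.000 = 1.000
P ⊕ (Q ↔ ((~Q ⊗ (Q ⊕ Q)) ⊕ (((Q ⊗ Q) ∧ P) ⊗ P))) = min(1, 0.852 + 1.000) = min(1, 1.852) = 1.000
~(P ⊕ (Q ↔ ((~Q ⊗ (Q ⊕ Q)) ⊕ (((Q ⊗ Q) ∧ P) ⊗ P)))) = 1 − 1.000 = 0.000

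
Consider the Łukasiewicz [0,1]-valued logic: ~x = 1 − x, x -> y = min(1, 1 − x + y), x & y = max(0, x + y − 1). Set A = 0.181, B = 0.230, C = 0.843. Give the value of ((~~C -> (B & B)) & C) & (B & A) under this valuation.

0.000

~C = 1 − 0.843 = 0.157
~~C = 1 − 0.157 = 0.843
B & B = max(0, 0.230 + 0.230 − 1) = max(0, -0.540) = 0.000
~~C -> (B & B) = min(1, 1 − 0.843 + 0.000) = min(1, 0.157) = 0.157
(~~C -> (B & B)) & C = max(0, 0.157 + 0.843 − 1) = max(0, 0.000) = 0.000
B & A = max(0, 0.230 + 0.181 − 1) = max(0, -0.589) = 0.000
((~~C -> (B & B)) & C) & (B & A) = max(0, 0.000 + 0.000 − 1) = max(0, -1.000) = 0.000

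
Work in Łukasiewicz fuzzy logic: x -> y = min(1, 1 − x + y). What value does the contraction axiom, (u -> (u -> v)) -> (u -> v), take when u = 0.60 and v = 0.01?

u -> v = min(1, 1 − 0.60 + 0.01) = min(1, 0.41) = 0.41
u -> (u -> v) = min(1, 1 − 0.60 + 0.41) = min(1, 0.81) = 0.81
(u -> (u -> v)) -> (u -> v) = min(1, 1 − 0.81 + 0.41) = min(1, 0.60) = 0.60
(The value 0.60 < 1 shows this instance is not satisfied; fails in Ł∞ (the t-norm is not idempotent).)

0.60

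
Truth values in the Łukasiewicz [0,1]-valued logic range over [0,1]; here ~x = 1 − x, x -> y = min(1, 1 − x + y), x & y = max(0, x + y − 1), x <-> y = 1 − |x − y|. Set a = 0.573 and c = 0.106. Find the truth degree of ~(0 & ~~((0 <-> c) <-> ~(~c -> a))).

0 <-> c = 1 − |0.000 − 0.106| = 1 − 0.106 = 0.894
~c = 1 − 0.106 = 0.894
~c -> a = min(1, 1 − 0.894 + 0.573) = min(1, 0.679) = 0.679
~(~c -> a) = 1 − 0.679 = 0.321
(0 <-> c) <-> ~(~c -> a) = 1 − |0.894 − 0.321| = 1 − 0.573 = 0.427
~((0 <-> c) <-> ~(~c -> a)) = 1 − 0.427 = 0.573
~~((0 <-> c) <-> ~(~c -> a)) = 1 − 0.573 = 0.427
0 & ~~((0 <-> c) <-> ~(~c -> a)) = max(0, 0.000 + 0.427 − 1) = max(0, -0.573) = 0.000
~(0 & ~~((0 <-> c) <-> ~(~c -> a))) = 1 − 0.000 = 1.000

1.000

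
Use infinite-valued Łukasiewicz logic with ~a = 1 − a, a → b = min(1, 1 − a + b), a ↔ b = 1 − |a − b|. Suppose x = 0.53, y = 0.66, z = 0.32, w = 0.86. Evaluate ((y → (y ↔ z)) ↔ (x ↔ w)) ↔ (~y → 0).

y ↔ z = 1 − |0.66 − 0.32| = 1 − 0.34 = 0.66
y → (y ↔ z) = min(1, 1 − 0.66 + 0.66) = min(1, 1.00) = 1.00
x ↔ w = 1 − |0.53 − 0.86| = 1 − 0.33 = 0.67
(y → (y ↔ z)) ↔ (x ↔ w) = 1 − |1.00 − 0.67| = 1 − 0.33 = 0.67
~y = 1 − 0.66 = 0.34
~y → 0 = min(1, 1 − 0.34 + 0.00) = min(1, 0.66) = 0.66
((y → (y ↔ z)) ↔ (x ↔ w)) ↔ (~y → 0) = 1 − |0.67 − 0.66| = 1 − 0.01 = 0.99

0.99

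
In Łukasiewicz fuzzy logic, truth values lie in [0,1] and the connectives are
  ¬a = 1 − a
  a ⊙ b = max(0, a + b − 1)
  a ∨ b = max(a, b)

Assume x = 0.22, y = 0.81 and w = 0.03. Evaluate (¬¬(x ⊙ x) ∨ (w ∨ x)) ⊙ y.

0.03

x ⊙ x = max(0, 0.22 + 0.22 − 1) = max(0, -0.56) = 0.00
¬(x ⊙ x) = 1 − 0.00 = 1.00
¬¬(x ⊙ x) = 1 − 1.00 = 0.00
w ∨ x = max(0.03, 0.22) = 0.22
¬¬(x ⊙ x) ∨ (w ∨ x) = max(0.00, 0.22) = 0.22
(¬¬(x ⊙ x) ∨ (w ∨ x)) ⊙ y = max(0, 0.22 + 0.81 − 1) = max(0, 0.03) = 0.03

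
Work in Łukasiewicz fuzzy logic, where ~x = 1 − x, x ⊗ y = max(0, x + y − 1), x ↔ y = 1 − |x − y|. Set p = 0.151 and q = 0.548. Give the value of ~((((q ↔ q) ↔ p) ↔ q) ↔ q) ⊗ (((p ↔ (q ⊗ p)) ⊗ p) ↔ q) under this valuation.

0.000

q ↔ q = 1 − |0.548 − 0.548| = 1 − 0.000 = 1.000
(q ↔ q) ↔ p = 1 − |1.000 − 0.151| = 1 − 0.849 = 0.151
((q ↔ q) ↔ p) ↔ q = 1 − |0.151 − 0.548| = 1 − 0.397 = 0.603
(((q ↔ q) ↔ p) ↔ q) ↔ q = 1 − |0.603 − 0.548| = 1 − 0.055 = 0.945
~((((q ↔ q) ↔ p) ↔ q) ↔ q) = 1 − 0.945 = 0.055
q ⊗ p = max(0, 0.548 + 0.151 − 1) = max(0, -0.301) = 0.000
p ↔ (q ⊗ p) = 1 − |0.151 − 0.000| = 1 − 0.151 = 0.849
(p ↔ (q ⊗ p)) ⊗ p = max(0, 0.849 + 0.151 − 1) = max(0, 0.000) = 0.000
((p ↔ (q ⊗ p)) ⊗ p) ↔ q = 1 − |0.000 − 0.548| = 1 − 0.548 = 0.452
~((((q ↔ q) ↔ p) ↔ q) ↔ q) ⊗ (((p ↔ (q ⊗ p)) ⊗ p) ↔ q) = max(0, 0.055 + 0.452 − 1) = max(0, -0.493) = 0.000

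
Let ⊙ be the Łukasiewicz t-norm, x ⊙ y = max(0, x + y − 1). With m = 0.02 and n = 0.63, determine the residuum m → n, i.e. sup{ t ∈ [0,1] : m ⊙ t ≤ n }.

The residuum of the Łukasiewicz t-norm gives the supremum: min(1, 1 − 0.02 + 0.63).
1 − 0.02 + 0.63 = 1.61, so t = min(1, 1.61) = 1.00.
Check: 0.02 ⊙ 1.00 = max(0, 0.02) = 0.02 ≤ 0.63.

1.00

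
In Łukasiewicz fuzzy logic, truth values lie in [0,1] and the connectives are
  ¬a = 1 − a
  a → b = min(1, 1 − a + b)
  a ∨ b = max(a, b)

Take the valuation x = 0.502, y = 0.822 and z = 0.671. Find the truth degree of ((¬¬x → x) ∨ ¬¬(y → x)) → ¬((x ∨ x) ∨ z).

0.329

¬x = 1 − 0.502 = 0.498
¬¬x = 1 − 0.498 = 0.502
¬¬x → x = min(1, 1 − 0.502 + 0.502) = min(1, 1.000) = 1.000
y → x = min(1, 1 − 0.822 + 0.502) = min(1, 0.680) = 0.680
¬(y → x) = 1 − 0.680 = 0.320
¬¬(y → x) = 1 − 0.320 = 0.680
(¬¬x → x) ∨ ¬¬(y → x) = max(1.000, 0.680) = 1.000
x ∨ x = max(0.502, 0.502) = 0.502
(x ∨ x) ∨ z = max(0.502, 0.671) = 0.671
¬((x ∨ x) ∨ z) = 1 − 0.671 = 0.329
((¬¬x → x) ∨ ¬¬(y → x)) → ¬((x ∨ x) ∨ z) = min(1, 1 − 1.000 + 0.329) = min(1, 0.329) = 0.329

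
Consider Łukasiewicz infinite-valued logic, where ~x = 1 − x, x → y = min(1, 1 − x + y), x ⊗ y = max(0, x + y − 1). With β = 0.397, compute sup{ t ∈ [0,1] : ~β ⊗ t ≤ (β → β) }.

1.000

~β = 1 − 0.397 = 0.603
So the left factor is ~β = 0.603.
β → β = min(1, 1 − 0.397 + 0.397) = min(1, 1.000) = 1.000
So the right-hand bound is β → β = 1.000.
The residuum of the Łukasiewicz t-norm gives the supremum: min(1, 1 − 0.603 + 1.000).
1 − 0.603 + 1.000 = 1.397, so t = min(1, 1.397) = 1.000.
Check: 0.603 ⊗ 1.000 = max(0, 0.603) = 0.603 ≤ 1.000.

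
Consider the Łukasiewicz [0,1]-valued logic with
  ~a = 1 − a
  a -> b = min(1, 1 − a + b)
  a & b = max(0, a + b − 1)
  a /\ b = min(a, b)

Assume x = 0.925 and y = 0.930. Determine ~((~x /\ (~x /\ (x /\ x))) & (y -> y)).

0.925

~x = 1 − 0.925 = 0.075
x /\ x = min(0.925, 0.925) = 0.925
~x /\ (x /\ x) = min(0.075, 0.925) = 0.075
~x /\ (~x /\ (x /\ x)) = min(0.075, 0.075) = 0.075
y -> y = min(1, 1 − 0.930 + 0.930) = min(1, 1.000) = 1.000
(~x /\ (~x /\ (x /\ x))) & (y -> y) = max(0, 0.075 + 1.000 − 1) = max(0, 0.075) = 0.075
~((~x /\ (~x /\ (x /\ x))) & (y -> y)) = 1 − 0.075 = 0.925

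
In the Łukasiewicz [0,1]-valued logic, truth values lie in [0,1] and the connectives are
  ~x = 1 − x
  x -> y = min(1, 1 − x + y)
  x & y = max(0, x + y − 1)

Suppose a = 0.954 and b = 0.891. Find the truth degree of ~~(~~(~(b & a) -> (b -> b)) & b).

b & a = max(0, 0.891 + 0.954 − 1) = max(0, 0.845) = 0.845
~(b & a) = 1 − 0.845 = 0.155
b -> b = min(1, 1 − 0.891 + 0.891) = min(1, 1.000) = 1.000
~(b & a) -> (b -> b) = min(1, 1 − 0.155 + 1.000) = min(1, 1.845) = 1.000
~(~(b & a) -> (b -> b)) = 1 − 1.000 = 0.000
~~(~(b & a) -> (b -> b)) = 1 − 0.000 = 1.000
~~(~(b & a) -> (b -> b)) & b = max(0, 1.000 + 0.891 − 1) = max(0, 0.891) = 0.891
~(~~(~(b & a) -> (b -> b)) & b) = 1 − 0.891 = 0.109
~~(~~(~(b & a) -> (b -> b)) & b) = 1 − 0.109 = 0.891

0.891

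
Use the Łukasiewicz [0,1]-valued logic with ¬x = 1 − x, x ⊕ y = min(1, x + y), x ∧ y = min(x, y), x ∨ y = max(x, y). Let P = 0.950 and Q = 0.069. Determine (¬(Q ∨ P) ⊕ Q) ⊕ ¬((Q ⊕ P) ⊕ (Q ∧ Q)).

0.119

Q ∨ P = max(0.069, 0.950) = 0.950
¬(Q ∨ P) = 1 − 0.950 = 0.050
¬(Q ∨ P) ⊕ Q = min(1, 0.050 + 0.069) = min(1, 0.119) = 0.119
Q ⊕ P = min(1, 0.069 + 0.950) = min(1, 1.019) = 1.000
Q ∧ Q = min(0.069, 0.069) = 0.069
(Q ⊕ P) ⊕ (Q ∧ Q) = min(1, 1.000 + 0.069) = min(1, 1.069) = 1.000
¬((Q ⊕ P) ⊕ (Q ∧ Q)) = 1 − 1.000 = 0.000
(¬(Q ∨ P) ⊕ Q) ⊕ ¬((Q ⊕ P) ⊕ (Q ∧ Q)) = min(1, 0.119 + 0.000) = min(1, 0.119) = 0.119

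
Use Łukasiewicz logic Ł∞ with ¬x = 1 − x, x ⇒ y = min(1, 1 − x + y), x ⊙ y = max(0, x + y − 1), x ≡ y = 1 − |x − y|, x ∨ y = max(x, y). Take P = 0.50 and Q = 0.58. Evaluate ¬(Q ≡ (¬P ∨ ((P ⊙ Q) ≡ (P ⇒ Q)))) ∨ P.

0.50

¬P = 1 − 0.50 = 0.50
P ⊙ Q = max(0, 0.50 + 0.58 − 1) = max(0, 0.08) = 0.08
P ⇒ Q = min(1, 1 − 0.50 + 0.58) = min(1, 1.08) = 1.00
(P ⊙ Q) ≡ (P ⇒ Q) = 1 − |0.08 − 1.00| = 1 − 0.92 = 0.08
¬P ∨ ((P ⊙ Q) ≡ (P ⇒ Q)) = max(0.50, 0.08) = 0.50
Q ≡ (¬P ∨ ((P ⊙ Q) ≡ (P ⇒ Q))) = 1 − |0.58 − 0.50| = 1 − 0.08 = 0.92
¬(Q ≡ (¬P ∨ ((P ⊙ Q) ≡ (P ⇒ Q)))) = 1 − 0.92 = 0.08
¬(Q ≡ (¬P ∨ ((P ⊙ Q) ≡ (P ⇒ Q)))) ∨ P = max(0.08, 0.50) = 0.50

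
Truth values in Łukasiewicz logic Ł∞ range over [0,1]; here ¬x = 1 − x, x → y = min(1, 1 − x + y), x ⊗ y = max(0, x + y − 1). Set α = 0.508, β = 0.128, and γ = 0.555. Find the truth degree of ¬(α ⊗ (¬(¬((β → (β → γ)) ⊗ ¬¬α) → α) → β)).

β → γ = min(1, 1 − 0.128 + 0.555) = min(1, 1.427) = 1.000
β → (β → γ) = min(1, 1 − 0.128 + 1.000) = min(1, 1.872) = 1.000
¬α = 1 − 0.508 = 0.492
¬¬α = 1 − 0.492 = 0.508
(β → (β → γ)) ⊗ ¬¬α = max(0, 1.000 + 0.508 − 1) = max(0, 0.508) = 0.508
¬((β → (β → γ)) ⊗ ¬¬α) = 1 − 0.508 = 0.492
¬((β → (β → γ)) ⊗ ¬¬α) → α = min(1, 1 − 0.492 + 0.508) = min(1, 1.016) = 1.000
¬(¬((β → (β → γ)) ⊗ ¬¬α) → α) = 1 − 1.000 = 0.000
¬(¬((β → (β → γ)) ⊗ ¬¬α) → α) → β = min(1, 1 − 0.000 + 0.128) = min(1, 1.128) = 1.000
α ⊗ (¬(¬((β → (β → γ)) ⊗ ¬¬α) → α) → β) = max(0, 0.508 + 1.000 − 1) = max(0, 0.508) = 0.508
¬(α ⊗ (¬(¬((β → (β → γ)) ⊗ ¬¬α) → α) → β)) = 1 − 0.508 = 0.492

0.492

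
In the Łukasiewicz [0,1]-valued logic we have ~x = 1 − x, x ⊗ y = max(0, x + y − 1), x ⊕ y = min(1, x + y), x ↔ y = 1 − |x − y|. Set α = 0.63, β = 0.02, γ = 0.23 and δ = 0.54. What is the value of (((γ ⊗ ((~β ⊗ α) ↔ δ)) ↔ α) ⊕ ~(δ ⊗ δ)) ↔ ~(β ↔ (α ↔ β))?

~β = 1 − 0.02 = 0.98
~β ⊗ α = max(0, 0.98 + 0.63 − 1) = max(0, 0.61) = 0.61
(~β ⊗ α) ↔ δ = 1 − |0.61 − 0.54| = 1 − 0.07 = 0.93
γ ⊗ ((~β ⊗ α) ↔ δ) = max(0, 0.23 + 0.93 − 1) = max(0, 0.16) = 0.16
(γ ⊗ ((~β ⊗ α) ↔ δ)) ↔ α = 1 − |0.16 − 0.63| = 1 − 0.47 = 0.53
δ ⊗ δ = max(0, 0.54 + 0.54 − 1) = max(0, 0.08) = 0.08
~(δ ⊗ δ) = 1 − 0.08 = 0.92
((γ ⊗ ((~β ⊗ α) ↔ δ)) ↔ α) ⊕ ~(δ ⊗ δ) = min(1, 0.53 + 0.92) = min(1, 1.45) = 1.00
α ↔ β = 1 − |0.63 − 0.02| = 1 − 0.61 = 0.39
β ↔ (α ↔ β) = 1 − |0.02 − 0.39| = 1 − 0.37 = 0.63
~(β ↔ (α ↔ β)) = 1 − 0.63 = 0.37
(((γ ⊗ ((~β ⊗ α) ↔ δ)) ↔ α) ⊕ ~(δ ⊗ δ)) ↔ ~(β ↔ (α ↔ β)) = 1 − |1.00 − 0.37| = 1 − 0.63 = 0.37

0.37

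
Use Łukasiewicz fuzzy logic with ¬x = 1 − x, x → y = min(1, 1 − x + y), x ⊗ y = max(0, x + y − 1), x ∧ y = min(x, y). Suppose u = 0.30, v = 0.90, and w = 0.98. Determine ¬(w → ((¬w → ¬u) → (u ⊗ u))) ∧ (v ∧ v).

0.90

¬w = 1 − 0.98 = 0.02
¬u = 1 − 0.30 = 0.70
¬w → ¬u = min(1, 1 − 0.02 + 0.70) = min(1, 1.68) = 1.00
u ⊗ u = max(0, 0.30 + 0.30 − 1) = max(0, -0.40) = 0.00
(¬w → ¬u) → (u ⊗ u) = min(1, 1 − 1.00 + 0.00) = min(1, 0.00) = 0.00
w → ((¬w → ¬u) → (u ⊗ u)) = min(1, 1 − 0.98 + 0.00) = min(1, 0.02) = 0.02
¬(w → ((¬w → ¬u) → (u ⊗ u))) = 1 − 0.02 = 0.98
v ∧ v = min(0.90, 0.90) = 0.90
¬(w → ((¬w → ¬u) → (u ⊗ u))) ∧ (v ∧ v) = min(0.98, 0.90) = 0.90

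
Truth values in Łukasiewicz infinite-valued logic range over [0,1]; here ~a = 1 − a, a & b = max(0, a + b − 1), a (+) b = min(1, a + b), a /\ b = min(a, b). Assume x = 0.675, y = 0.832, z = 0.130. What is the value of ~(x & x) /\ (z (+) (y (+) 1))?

x & x = max(0, 0.675 + 0.675 − 1) = max(0, 0.350) = 0.350
~(x & x) = 1 − 0.350 = 0.650
y (+) 1 = min(1, 0.832 + 1.000) = min(1, 1.832) = 1.000
z (+) (y (+) 1) = min(1, 0.130 + 1.000) = min(1, 1.130) = 1.000
~(x & x) /\ (z (+) (y (+) 1)) = min(0.650, 1.000) = 0.650

0.650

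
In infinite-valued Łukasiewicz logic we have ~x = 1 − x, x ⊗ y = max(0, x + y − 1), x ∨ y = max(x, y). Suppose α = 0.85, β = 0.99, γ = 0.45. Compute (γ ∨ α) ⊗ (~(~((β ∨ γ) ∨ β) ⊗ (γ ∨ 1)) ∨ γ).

0.84

γ ∨ α = max(0.45, 0.85) = 0.85
β ∨ γ = max(0.99, 0.45) = 0.99
(β ∨ γ) ∨ β = max(0.99, 0.99) = 0.99
~((β ∨ γ) ∨ β) = 1 − 0.99 = 0.01
γ ∨ 1 = max(0.45, 1.00) = 1.00
~((β ∨ γ) ∨ β) ⊗ (γ ∨ 1) = max(0, 0.01 + 1.00 − 1) = max(0, 0.01) = 0.01
~(~((β ∨ γ) ∨ β) ⊗ (γ ∨ 1)) = 1 − 0.01 = 0.99
~(~((β ∨ γ) ∨ β) ⊗ (γ ∨ 1)) ∨ γ = max(0.99, 0.45) = 0.99
(γ ∨ α) ⊗ (~(~((β ∨ γ) ∨ β) ⊗ (γ ∨ 1)) ∨ γ) = max(0, 0.85 + 0.99 − 1) = max(0, 0.84) = 0.84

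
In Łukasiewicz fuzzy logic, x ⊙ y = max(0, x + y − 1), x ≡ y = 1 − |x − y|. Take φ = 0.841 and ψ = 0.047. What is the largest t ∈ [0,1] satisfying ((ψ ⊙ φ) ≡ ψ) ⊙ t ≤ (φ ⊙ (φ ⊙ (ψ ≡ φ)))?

0.047

ψ ⊙ φ = max(0, 0.047 + 0.841 − 1) = max(0, -0.112) = 0.000
(ψ ⊙ φ) ≡ ψ = 1 − |0.000 − 0.047| = 1 − 0.047 = 0.953
So the left factor is (ψ ⊙ φ) ≡ ψ = 0.953.
ψ ≡ φ = 1 − |0.047 − 0.841| = 1 − 0.794 = 0.206
φ ⊙ (ψ ≡ φ) = max(0, 0.841 + 0.206 − 1) = max(0, 0.047) = 0.047
φ ⊙ (φ ⊙ (ψ ≡ φ)) = max(0, 0.841 + 0.047 − 1) = max(0, -0.112) = 0.000
So the right-hand bound is φ ⊙ (φ ⊙ (ψ ≡ φ)) = 0.000.
The residuum of the Łukasiewicz t-norm gives the supremum: min(1, 1 − 0.953 + 0.000).
1 − 0.953 + 0.000 = 0.047, so t = min(1, 0.047) = 0.047.
Check: 0.953 ⊙ 0.047 = max(0, 0.000) = 0.000 ≤ 0.000.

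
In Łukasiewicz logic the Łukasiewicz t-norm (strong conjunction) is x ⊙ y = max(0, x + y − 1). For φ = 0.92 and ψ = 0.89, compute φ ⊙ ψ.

0.81

φ ⊙ ψ = max(0, 0.92 + 0.89 − 1) = max(0, 0.81) = 0.81
For comparison, the Gödel (minimum) t-norm min(x, y) would give 0.89.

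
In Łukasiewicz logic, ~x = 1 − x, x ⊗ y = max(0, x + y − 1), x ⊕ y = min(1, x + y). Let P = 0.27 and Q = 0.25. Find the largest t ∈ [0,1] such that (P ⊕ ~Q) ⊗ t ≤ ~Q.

~Q = 1 − 0.25 = 0.75
P ⊕ ~Q = min(1, 0.27 + 0.75) = min(1, 1.02) = 1.00
So the left factor is P ⊕ ~Q = 1.00.
So the right-hand bound is ~Q = 0.75.
The residuum of the Łukasiewicz t-norm gives the supremum: min(1, 1 − 1.00 + 0.75).
1 − 1.00 + 0.75 = 0.75, so t = min(1, 0.75) = 0.75.
Check: 1.00 ⊗ 0.75 = max(0, 0.75) = 0.75 ≤ 0.75.

0.75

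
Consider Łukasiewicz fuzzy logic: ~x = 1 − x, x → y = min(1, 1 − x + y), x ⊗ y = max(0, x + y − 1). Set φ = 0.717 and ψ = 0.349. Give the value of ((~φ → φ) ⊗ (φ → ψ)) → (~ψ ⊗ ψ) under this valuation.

~φ = 1 − 0.717 = 0.283
~φ → φ = min(1, 1 − 0.283 + 0.717) = min(1, 1.434) = 1.000
φ → ψ = min(1, 1 − 0.717 + 0.349) = min(1, 0.632) = 0.632
(~φ → φ) ⊗ (φ → ψ) = max(0, 1.000 + 0.632 − 1) = max(0, 0.632) = 0.632
~ψ = 1 − 0.349 = 0.651
~ψ ⊗ ψ = max(0, 0.651 + 0.349 − 1) = max(0, 0.000) = 0.000
((~φ → φ) ⊗ (φ → ψ)) → (~ψ ⊗ ψ) = min(1, 1 − 0.632 + 0.000) = min(1, 0.368) = 0.368

0.368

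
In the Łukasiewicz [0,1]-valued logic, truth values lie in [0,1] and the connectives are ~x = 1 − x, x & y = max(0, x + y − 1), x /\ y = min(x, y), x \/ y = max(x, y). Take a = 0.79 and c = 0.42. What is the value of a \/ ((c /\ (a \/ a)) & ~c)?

a \/ a = max(0.79, 0.79) = 0.79
c /\ (a \/ a) = min(0.42, 0.79) = 0.42
~c = 1 − 0.42 = 0.58
(c /\ (a \/ a)) & ~c = max(0, 0.42 + 0.58 − 1) = max(0, 0.00) = 0.00
a \/ ((c /\ (a \/ a)) & ~c) = max(0.79, 0.00) = 0.79

0.79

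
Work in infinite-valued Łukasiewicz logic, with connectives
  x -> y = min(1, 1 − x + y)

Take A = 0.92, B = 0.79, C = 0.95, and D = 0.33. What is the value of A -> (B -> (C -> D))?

0.67

C -> D = min(1, 1 − 0.95 + 0.33) = min(1, 0.38) = 0.38
B -> (C -> D) = min(1, 1 − 0.79 + 0.38) = min(1, 0.59) = 0.59
A -> (B -> (C -> D)) = min(1, 1 − 0.92 + 0.59) = min(1, 0.67) = 0.67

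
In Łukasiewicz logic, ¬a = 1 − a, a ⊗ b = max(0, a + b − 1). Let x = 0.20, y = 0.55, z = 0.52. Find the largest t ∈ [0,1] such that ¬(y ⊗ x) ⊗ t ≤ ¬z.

y ⊗ x = max(0, 0.55 + 0.20 − 1) = max(0, -0.25) = 0.00
¬(y ⊗ x) = 1 − 0.00 = 1.00
So the left factor is ¬(y ⊗ x) = 1.00.
¬z = 1 − 0.52 = 0.48
So the right-hand bound is ¬z = 0.48.
The residuum of the Łukasiewicz t-norm gives the supremum: min(1, 1 − 1.00 + 0.48).
1 − 1.00 + 0.48 = 0.48, so t = min(1, 0.48) = 0.48.
Check: 1.00 ⊗ 0.48 = max(0, 0.48) = 0.48 ≤ 0.48.

0.48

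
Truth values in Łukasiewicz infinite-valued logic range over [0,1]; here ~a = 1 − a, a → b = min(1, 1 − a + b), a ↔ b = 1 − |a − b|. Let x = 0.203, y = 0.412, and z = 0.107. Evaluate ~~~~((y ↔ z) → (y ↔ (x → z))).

y ↔ z = 1 − |0.412 − 0.107| = 1 − 0.305 = 0.695
x → z = min(1, 1 − 0.203 + 0.107) = min(1, 0.904) = 0.904
y ↔ (x → z) = 1 − |0.412 − 0.904| = 1 − 0.492 = 0.508
(y ↔ z) → (y ↔ (x → z)) = min(1, 1 − 0.695 + 0.508) = min(1, 0.813) = 0.813
~((y ↔ z) → (y ↔ (x → z))) = 1 − 0.813 = 0.187
~~((y ↔ z) → (y ↔ (x → z))) = 1 − 0.187 = 0.813
~~~((y ↔ z) → (y ↔ (x → z))) = 1 − 0.813 = 0.187
~~~~((y ↔ z) → (y ↔ (x → z))) = 1 − 0.187 = 0.813

0.813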